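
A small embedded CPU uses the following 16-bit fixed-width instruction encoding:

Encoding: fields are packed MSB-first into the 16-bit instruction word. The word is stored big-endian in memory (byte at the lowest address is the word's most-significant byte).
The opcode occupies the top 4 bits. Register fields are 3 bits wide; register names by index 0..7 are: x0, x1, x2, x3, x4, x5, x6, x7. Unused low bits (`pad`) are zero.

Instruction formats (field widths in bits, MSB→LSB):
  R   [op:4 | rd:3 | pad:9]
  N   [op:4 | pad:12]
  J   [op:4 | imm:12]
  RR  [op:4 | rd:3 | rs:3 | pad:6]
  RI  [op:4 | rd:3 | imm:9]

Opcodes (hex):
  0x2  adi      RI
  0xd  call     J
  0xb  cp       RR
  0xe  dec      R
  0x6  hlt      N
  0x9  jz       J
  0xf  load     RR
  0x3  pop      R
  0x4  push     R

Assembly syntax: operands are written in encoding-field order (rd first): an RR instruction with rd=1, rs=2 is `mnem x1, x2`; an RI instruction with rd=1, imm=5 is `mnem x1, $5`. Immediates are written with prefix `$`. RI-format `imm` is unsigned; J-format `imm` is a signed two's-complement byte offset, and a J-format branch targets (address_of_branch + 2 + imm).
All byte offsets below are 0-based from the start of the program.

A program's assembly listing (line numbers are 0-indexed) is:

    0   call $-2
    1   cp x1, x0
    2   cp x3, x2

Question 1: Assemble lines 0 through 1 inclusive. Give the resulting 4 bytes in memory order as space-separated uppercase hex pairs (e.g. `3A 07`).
L0: call op=0xd:4|imm=-2:12 ⇒ 0xdffe ⇒ big df fe
L1: cp op=0xb:4|rd=1:3|rs=0:3|pad=0:6 ⇒ 0xb200 ⇒ big b2 00

DF FE B2 00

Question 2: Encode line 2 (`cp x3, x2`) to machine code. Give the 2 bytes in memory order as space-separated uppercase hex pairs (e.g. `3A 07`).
B6 80

line 2 (cp): pack op=0xb:4|rd=3:3|rs=2:3|pad=0:6 = 0xb680; big→ b6 80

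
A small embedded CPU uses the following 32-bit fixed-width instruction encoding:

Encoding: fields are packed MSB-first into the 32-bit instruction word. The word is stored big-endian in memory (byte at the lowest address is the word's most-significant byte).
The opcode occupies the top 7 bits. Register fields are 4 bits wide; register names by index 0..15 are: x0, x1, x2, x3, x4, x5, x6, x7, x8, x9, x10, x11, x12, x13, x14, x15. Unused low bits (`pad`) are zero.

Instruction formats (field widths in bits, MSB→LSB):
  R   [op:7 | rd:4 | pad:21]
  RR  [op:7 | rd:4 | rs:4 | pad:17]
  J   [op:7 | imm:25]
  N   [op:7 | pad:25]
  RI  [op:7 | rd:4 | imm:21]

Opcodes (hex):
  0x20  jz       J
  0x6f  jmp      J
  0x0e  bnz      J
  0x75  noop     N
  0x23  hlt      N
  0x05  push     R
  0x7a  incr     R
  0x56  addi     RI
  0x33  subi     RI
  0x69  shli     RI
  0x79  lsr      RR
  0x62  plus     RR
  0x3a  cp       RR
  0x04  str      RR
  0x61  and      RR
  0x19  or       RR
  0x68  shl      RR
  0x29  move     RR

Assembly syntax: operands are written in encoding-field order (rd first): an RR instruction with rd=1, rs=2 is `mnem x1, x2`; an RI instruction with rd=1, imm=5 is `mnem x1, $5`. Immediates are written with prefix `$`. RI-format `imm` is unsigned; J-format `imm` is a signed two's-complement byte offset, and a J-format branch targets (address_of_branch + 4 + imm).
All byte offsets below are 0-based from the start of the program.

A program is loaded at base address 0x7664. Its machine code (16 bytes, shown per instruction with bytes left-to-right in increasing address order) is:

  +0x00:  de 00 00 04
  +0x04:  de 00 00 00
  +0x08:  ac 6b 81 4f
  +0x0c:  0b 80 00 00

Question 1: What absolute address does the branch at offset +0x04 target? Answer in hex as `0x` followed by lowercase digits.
0x766c

+0x04: de 00 00 00 ⇒ word 0xde000000 (big)
  op=0xde000000>>25=0x6f ⇒ jmp (J)
  [24:0] imm=0 = $0
  target = base 0x7664 + off 0x04 + 4 + imm 0 = 0x766c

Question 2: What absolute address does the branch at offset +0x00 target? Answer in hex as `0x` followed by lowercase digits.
0x766c

[00] de 00 00 04 → 0xde000004
  op=0xde000004>>25=0x6f ⇒ jmp (J)
  imm: (w>>0)&0x1ffffff=0x4 → $4
  target = base 0x7664 + off 0x00 + 4 + imm 4 = 0x766c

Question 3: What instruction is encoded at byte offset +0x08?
off 0x08: read ac 6b 81 4f as big → 0xac6b814f
  opcode bits[31:25]=0x56: addi/RI
  [24:21] rd=3 = x3
  [20:0] imm=753999 = $753999

addi x3, $753999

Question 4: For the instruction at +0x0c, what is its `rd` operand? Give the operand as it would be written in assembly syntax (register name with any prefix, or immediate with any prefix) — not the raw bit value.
x12

[0c] 0b 80 00 00 → 0x0b800000
  opcode bits[31:25]=0x5: push/R
  [24:21] rd=12 = x12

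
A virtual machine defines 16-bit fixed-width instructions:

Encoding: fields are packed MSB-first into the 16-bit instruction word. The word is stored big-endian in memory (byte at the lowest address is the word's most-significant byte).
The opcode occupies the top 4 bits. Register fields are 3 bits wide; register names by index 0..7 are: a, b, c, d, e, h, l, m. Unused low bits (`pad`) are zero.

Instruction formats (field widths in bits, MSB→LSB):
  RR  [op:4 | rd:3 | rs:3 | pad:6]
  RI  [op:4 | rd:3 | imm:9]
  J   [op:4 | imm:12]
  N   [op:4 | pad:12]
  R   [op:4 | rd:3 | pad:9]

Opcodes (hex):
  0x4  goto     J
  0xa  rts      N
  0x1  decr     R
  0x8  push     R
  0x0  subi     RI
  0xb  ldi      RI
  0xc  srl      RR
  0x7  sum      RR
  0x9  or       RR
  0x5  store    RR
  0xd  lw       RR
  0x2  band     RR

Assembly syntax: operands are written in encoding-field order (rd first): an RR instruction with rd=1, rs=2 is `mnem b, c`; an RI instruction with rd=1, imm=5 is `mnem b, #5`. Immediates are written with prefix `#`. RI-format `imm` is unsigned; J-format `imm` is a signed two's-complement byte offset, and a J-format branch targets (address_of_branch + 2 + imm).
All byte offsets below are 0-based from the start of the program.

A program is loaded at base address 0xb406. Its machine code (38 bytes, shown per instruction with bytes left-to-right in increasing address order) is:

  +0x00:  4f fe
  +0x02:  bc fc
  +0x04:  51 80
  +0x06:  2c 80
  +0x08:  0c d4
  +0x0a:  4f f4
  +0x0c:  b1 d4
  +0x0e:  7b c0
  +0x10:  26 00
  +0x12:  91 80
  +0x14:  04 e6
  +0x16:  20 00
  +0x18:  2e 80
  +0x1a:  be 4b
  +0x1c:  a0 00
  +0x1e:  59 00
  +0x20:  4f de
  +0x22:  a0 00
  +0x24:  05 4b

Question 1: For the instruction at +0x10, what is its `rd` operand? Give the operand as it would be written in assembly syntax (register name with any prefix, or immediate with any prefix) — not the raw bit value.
@+10  big-endian(26 00) = 0x2600
  top 4b → 0x2 → band [RR]
  rd@[11:9]=0x3 ⇒ d
  rs@[8:6]=0x0 ⇒ a

d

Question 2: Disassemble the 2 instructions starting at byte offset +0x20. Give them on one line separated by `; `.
goto #-34; rts

+0x20: 4f de ⇒ word 0x4fde (big)
  top 4b → 0x4 → goto [J]
  imm: (w>>0)&0xfff=0xfde (s12→-34) → #-34
+0x22: a0 00 ⇒ word 0xa000 (big)
  top 4b → 0xa → rts [N]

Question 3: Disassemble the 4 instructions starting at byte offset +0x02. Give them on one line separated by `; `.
ldi l, #252; store a, l; band l, c; subi l, #212

@+02  big-endian(bc fc) = 0xbcfc
  top 4b → 0xb → ldi [RI]
  rd@[11:9]=0x6 ⇒ l
  imm@[8:0]=0xfc ⇒ #252
@+04  big-endian(51 80) = 0x5180
  top 4b → 0x5 → store [RR]
  rd@[11:9]=0x0 ⇒ a
  rs@[8:6]=0x6 ⇒ l
@+06  big-endian(2c 80) = 0x2c80
  top 4b → 0x2 → band [RR]
  rd@[11:9]=0x6 ⇒ l
  rs@[8:6]=0x2 ⇒ c
@+08  big-endian(0c d4) = 0x0cd4
  top 4b → 0x0 → subi [RI]
  rd@[11:9]=0x6 ⇒ l
  imm@[8:0]=0xd4 ⇒ #212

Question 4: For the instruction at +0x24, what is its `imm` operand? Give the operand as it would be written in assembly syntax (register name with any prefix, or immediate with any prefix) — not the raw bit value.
#331

off 0x24: read 05 4b as big → 0x054b
  op=0x054b>>12=0x0 ⇒ subi (RI)
  rd: (w>>9)&0x7=0x2 → c
  imm: (w>>0)&0x1ff=0x14b → #331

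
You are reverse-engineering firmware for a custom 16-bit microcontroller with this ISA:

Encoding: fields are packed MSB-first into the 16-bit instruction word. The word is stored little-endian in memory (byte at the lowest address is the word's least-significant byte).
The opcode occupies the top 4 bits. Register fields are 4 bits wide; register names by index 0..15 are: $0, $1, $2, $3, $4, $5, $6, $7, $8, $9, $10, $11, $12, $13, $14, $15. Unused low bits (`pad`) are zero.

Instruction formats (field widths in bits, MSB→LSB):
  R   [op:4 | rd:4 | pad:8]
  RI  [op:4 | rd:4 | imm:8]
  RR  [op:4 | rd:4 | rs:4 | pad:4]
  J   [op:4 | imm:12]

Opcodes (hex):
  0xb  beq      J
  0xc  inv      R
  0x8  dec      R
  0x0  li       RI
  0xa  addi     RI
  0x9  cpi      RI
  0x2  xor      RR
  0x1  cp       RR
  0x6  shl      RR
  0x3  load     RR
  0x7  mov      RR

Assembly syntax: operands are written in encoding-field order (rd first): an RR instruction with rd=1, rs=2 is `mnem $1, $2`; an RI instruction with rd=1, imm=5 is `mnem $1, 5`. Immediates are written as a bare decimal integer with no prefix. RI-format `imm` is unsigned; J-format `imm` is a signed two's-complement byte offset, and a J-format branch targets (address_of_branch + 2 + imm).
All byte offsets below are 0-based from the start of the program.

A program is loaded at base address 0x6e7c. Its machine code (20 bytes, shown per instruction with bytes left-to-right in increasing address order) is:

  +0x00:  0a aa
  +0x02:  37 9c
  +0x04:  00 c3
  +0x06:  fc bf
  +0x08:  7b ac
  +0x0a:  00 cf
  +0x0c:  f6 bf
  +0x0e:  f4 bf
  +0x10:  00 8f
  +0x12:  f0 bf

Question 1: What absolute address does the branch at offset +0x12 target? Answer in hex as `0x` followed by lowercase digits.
off 0x12: read f0 bf as little → 0xbff0
  op=0xbff0>>12=0xb ⇒ beq (J)
  imm@[11:0]=0xff0 (s12→-16) ⇒ -16
  target = base 0x6e7c + off 0x12 + 2 + imm -16 = 0x6e80

0x6e80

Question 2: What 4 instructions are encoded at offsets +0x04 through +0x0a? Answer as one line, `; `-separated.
inv $3; beq -4; addi $12, 123; inv $15

off 0x04: read 00 c3 as little → 0xc300
  top 4b → 0xc → inv [R]
  rd@[11:8]=0x3 ⇒ $3
off 0x06: read fc bf as little → 0xbffc
  top 4b → 0xb → beq [J]
  imm@[11:0]=0xffc (s12→-4) ⇒ -4
off 0x08: read 7b ac as little → 0xac7b
  top 4b → 0xa → addi [RI]
  rd@[11:8]=0xc ⇒ $12
  imm@[7:0]=0x7b ⇒ 123
off 0x0a: read 00 cf as little → 0xcf00
  top 4b → 0xc → inv [R]
  rd@[11:8]=0xf ⇒ $15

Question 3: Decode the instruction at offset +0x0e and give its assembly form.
beq -12

off 0x0e: read f4 bf as little → 0xbff4
  top 4b → 0xb → beq [J]
  [11:0] imm=4084 (s12→-12) = -12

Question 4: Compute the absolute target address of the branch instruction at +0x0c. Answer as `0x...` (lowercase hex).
0x6e80

@+0c  little-endian(f6 bf) = 0xbff6
  opcode bits[15:12]=0xb: beq/J
  imm@[11:0]=0xff6 (s12→-10) ⇒ -10
  target = base 0x6e7c + off 0x0c + 2 + imm -10 = 0x6e80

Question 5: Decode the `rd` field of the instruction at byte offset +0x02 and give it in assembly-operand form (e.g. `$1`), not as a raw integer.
off 0x02: read 37 9c as little → 0x9c37
  top 4b → 0x9 → cpi [RI]
  [11:8] rd=12 = $12
  [7:0] imm=55 = 55

$12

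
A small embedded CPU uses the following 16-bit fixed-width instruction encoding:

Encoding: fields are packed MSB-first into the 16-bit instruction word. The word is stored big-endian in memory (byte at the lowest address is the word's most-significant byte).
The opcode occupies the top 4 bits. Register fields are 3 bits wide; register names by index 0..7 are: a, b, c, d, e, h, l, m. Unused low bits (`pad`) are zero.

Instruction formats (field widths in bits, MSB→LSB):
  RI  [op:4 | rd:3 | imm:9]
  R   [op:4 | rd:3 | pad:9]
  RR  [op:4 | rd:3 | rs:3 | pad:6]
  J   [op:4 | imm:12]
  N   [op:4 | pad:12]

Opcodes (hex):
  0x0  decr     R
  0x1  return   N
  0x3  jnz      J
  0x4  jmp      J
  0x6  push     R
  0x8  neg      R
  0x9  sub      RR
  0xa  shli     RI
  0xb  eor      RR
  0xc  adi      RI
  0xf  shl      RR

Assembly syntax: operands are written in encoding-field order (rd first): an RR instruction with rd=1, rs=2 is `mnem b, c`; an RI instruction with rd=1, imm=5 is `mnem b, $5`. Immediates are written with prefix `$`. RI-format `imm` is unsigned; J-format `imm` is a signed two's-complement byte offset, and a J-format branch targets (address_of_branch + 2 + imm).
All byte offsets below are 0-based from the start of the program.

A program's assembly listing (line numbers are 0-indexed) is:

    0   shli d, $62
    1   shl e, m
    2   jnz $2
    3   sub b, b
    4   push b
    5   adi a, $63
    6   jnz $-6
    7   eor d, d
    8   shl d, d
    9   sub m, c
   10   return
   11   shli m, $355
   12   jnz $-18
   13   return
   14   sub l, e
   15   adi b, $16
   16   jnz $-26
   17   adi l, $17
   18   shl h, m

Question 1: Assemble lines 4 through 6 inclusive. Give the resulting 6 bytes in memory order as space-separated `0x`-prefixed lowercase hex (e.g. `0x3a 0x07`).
0x62 0x00 0xc0 0x3f 0x3f 0xfa

L4: push op=0x6:4|rd=1:3|pad=0:9 ⇒ 0x6200 ⇒ big 62 00
L5: adi op=0xc:4|rd=0:3|imm=63:9 ⇒ 0xc03f ⇒ big c0 3f
L6: jnz op=0x3:4|imm=-6:12 ⇒ 0x3ffa ⇒ big 3f fa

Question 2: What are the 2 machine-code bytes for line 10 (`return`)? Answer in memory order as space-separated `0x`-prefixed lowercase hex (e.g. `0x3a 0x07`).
0x10 0x00

L10: return op=0x1:4|pad=0:12 ⇒ 0x1000 ⇒ big 10 00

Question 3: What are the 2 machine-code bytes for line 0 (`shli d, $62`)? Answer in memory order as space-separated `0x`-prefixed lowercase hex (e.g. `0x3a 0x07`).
0xa6 0x3e

0. shli fields op=0xa:4|rd=3:3|imm=62:9 → word a63eh → a6 3e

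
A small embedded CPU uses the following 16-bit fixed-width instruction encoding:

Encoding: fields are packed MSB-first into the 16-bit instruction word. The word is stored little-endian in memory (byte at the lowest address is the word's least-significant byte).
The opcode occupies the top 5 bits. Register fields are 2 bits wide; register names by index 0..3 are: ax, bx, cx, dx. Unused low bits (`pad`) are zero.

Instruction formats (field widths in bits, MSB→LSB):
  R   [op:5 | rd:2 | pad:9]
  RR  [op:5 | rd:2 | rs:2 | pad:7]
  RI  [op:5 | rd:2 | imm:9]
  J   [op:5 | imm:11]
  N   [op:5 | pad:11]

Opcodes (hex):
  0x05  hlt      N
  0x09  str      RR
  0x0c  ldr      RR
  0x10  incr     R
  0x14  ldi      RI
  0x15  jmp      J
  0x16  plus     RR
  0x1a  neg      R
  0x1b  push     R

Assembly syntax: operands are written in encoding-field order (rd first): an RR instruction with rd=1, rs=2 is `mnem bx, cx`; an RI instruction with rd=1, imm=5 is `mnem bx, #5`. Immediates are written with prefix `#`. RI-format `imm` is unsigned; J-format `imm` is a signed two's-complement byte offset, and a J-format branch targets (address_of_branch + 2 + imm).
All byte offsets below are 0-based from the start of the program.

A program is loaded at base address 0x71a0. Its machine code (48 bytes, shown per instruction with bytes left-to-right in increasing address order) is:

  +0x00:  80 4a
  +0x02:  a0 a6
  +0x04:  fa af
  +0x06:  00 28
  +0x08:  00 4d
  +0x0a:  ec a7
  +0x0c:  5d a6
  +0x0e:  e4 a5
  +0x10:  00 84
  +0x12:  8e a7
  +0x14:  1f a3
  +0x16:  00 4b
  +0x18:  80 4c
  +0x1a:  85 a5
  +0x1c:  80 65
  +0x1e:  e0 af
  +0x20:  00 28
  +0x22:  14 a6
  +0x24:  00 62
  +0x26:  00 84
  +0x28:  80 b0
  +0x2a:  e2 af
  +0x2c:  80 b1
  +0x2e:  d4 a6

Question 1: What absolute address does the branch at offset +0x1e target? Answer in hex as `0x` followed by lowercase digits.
+0x1e: e0 af ⇒ word 0xafe0 (little)
  top 5b → 0x15 → jmp [J]
  [10:0] imm=2016 (s11→-32) = #-32
  target = base 0x71a0 + off 0x1e + 2 + imm -32 = 0x71a0

0x71a0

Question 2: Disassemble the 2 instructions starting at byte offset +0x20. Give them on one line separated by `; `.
+0x20: 00 28 ⇒ word 0x2800 (little)
  opcode bits[15:11]=0x5: hlt/N
+0x22: 14 a6 ⇒ word 0xa614 (little)
  opcode bits[15:11]=0x14: ldi/RI
  rd@[10:9]=0x3 ⇒ dx
  imm@[8:0]=0x14 ⇒ #20

hlt; ldi dx, #20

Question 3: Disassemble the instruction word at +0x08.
str cx, cx

[08] 00 4d → 0x4d00
  op=0x4d00>>11=0x9 ⇒ str (RR)
  rd@[10:9]=0x2 ⇒ cx
  rs@[8:7]=0x2 ⇒ cx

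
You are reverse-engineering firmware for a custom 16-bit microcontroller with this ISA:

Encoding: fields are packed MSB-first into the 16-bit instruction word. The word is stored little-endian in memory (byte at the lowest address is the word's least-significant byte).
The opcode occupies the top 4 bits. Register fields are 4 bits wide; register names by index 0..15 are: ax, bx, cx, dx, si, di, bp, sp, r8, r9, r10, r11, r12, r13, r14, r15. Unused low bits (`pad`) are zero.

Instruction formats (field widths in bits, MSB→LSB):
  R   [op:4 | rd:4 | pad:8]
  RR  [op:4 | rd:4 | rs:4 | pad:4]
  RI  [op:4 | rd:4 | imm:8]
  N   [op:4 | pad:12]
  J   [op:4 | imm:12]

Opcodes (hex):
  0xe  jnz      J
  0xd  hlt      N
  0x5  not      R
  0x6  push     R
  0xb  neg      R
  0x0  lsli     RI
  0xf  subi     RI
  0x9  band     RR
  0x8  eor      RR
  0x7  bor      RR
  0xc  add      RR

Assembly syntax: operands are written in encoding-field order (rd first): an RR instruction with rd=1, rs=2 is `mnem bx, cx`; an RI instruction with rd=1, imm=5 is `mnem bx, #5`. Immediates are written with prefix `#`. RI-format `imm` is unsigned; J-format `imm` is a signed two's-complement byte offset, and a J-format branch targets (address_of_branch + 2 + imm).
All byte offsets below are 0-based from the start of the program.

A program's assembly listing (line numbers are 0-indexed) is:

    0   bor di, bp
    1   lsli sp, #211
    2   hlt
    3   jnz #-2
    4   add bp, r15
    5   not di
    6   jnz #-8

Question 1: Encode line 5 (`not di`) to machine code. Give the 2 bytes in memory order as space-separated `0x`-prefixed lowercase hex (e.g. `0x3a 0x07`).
L5: not op=0x5:4|rd=5:4|pad=0:8 ⇒ 0x5500 ⇒ little 00 55

0x00 0x55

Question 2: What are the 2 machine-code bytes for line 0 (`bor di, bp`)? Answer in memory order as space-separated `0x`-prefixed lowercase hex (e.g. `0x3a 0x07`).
0x60 0x75

line 0 (bor): pack op=0x7:4|rd=5:4|rs=6:4|pad=0:4 = 0x7560; little→ 60 75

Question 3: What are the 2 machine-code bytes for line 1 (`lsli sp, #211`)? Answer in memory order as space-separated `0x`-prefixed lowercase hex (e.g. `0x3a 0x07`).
0xd3 0x07

1. lsli fields op=0x0:4|rd=7:4|imm=211:8 → word 07d3h → d3 07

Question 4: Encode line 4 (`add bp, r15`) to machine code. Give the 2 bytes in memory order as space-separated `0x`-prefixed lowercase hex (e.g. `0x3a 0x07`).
0xf0 0xc6

L4: add op=0xc:4|rd=6:4|rs=15:4|pad=0:4 ⇒ 0xc6f0 ⇒ little f0 c6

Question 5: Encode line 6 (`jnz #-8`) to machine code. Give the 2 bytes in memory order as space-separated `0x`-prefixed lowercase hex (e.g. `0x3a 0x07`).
0xf8 0xef

line 6 (jnz): pack op=0xe:4|imm=-8:12 = 0xeff8; little→ f8 ef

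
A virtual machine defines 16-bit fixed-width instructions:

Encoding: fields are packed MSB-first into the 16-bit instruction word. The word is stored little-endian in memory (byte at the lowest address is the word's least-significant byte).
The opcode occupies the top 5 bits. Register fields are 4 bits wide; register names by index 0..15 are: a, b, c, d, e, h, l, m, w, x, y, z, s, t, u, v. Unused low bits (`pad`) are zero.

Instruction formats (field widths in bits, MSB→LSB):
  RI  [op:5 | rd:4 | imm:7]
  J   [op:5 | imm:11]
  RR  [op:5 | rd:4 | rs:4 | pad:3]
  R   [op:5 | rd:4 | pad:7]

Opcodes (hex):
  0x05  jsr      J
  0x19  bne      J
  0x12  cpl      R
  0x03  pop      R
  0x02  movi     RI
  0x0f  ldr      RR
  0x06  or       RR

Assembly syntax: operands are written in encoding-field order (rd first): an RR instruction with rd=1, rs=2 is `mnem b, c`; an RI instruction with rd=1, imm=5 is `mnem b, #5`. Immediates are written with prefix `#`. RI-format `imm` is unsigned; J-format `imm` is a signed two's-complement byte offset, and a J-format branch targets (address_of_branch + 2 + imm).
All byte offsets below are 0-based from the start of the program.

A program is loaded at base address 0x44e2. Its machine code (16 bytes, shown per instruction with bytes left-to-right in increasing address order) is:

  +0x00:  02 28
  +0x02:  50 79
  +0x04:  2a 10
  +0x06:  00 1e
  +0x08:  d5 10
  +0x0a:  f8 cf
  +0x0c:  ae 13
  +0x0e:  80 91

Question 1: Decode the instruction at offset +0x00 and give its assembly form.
jsr #2

@+00  little-endian(02 28) = 0x2802
  op=0x2802>>11=0x5 ⇒ jsr (J)
  imm: (w>>0)&0x7ff=0x2 → #2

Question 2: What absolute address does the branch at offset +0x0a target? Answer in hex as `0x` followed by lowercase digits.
0x44e6

@+0a  little-endian(f8 cf) = 0xcff8
  opcode bits[15:11]=0x19: bne/J
  imm: (w>>0)&0x7ff=0x7f8 (s11→-8) → #-8
  target = base 0x44e2 + off 0x0a + 2 + imm -8 = 0x44e6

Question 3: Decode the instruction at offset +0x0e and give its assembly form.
cpl d

@+0e  little-endian(80 91) = 0x9180
  opcode bits[15:11]=0x12: cpl/R
  rd: (w>>7)&0xf=0x3 → d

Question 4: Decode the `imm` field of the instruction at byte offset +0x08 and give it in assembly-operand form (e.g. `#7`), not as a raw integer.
#85

+0x08: d5 10 ⇒ word 0x10d5 (little)
  op=0x10d5>>11=0x2 ⇒ movi (RI)
  rd: (w>>7)&0xf=0x1 → b
  imm: (w>>0)&0x7f=0x55 → #85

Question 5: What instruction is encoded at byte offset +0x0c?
+0x0c: ae 13 ⇒ word 0x13ae (little)
  top 5b → 0x2 → movi [RI]
  rd@[10:7]=0x7 ⇒ m
  imm@[6:0]=0x2e ⇒ #46

movi m, #46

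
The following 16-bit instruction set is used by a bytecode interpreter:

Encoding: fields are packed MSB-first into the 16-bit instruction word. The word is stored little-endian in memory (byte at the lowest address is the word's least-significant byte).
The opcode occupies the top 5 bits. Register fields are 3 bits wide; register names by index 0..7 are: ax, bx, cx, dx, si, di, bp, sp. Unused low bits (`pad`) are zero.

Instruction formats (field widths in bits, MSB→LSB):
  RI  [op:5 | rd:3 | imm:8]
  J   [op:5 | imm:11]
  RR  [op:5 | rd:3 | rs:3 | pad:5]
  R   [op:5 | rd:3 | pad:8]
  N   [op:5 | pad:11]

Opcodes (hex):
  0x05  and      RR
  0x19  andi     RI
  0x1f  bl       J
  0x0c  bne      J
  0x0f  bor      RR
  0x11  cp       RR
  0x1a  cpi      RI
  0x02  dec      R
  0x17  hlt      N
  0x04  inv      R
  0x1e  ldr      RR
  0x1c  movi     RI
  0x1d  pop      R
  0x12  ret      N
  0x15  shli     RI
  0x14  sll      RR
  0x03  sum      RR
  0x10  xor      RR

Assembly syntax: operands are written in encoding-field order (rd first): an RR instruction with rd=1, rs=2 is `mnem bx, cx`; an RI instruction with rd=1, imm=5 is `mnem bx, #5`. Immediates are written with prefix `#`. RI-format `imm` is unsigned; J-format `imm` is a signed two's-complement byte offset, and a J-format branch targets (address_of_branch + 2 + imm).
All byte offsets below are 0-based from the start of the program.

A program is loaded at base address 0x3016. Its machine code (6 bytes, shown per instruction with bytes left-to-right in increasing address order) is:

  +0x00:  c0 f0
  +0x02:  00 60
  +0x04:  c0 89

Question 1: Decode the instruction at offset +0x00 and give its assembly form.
@+00  little-endian(c0 f0) = 0xf0c0
  opcode bits[15:11]=0x1e: ldr/RR
  [10:8] rd=0 = ax
  [7:5] rs=6 = bp

ldr ax, bp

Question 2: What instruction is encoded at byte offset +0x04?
cp bx, bp

[04] c0 89 → 0x89c0
  opcode bits[15:11]=0x11: cp/RR
  rd: (w>>8)&0x7=0x1 → bx
  rs: (w>>5)&0x7=0x6 → bp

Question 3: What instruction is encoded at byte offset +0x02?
bne #0

@+02  little-endian(00 60) = 0x6000
  top 5b → 0xc → bne [J]
  imm@[10:0]=0x0 ⇒ #0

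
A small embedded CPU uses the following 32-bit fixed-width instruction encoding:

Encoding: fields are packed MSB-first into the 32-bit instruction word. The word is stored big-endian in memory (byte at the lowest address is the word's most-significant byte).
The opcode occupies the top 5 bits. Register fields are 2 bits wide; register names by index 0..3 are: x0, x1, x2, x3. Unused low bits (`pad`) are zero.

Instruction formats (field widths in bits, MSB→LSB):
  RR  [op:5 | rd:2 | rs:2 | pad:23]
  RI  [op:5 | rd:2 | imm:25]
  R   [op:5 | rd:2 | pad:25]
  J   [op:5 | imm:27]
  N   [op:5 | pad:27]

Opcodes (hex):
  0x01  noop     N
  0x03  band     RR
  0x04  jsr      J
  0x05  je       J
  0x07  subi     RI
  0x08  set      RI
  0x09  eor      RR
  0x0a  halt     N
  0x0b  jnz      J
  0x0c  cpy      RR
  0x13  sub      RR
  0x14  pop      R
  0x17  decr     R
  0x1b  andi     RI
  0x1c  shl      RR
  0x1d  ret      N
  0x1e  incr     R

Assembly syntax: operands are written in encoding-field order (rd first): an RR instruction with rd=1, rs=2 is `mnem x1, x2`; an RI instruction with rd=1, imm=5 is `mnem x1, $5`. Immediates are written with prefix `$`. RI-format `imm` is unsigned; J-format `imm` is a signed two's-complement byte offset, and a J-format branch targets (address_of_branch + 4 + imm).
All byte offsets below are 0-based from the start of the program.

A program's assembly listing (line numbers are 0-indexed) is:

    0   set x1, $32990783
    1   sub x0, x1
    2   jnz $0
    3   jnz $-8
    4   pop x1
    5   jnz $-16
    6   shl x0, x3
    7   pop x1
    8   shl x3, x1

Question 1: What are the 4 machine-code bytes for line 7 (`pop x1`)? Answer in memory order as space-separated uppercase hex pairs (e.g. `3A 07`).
7. pop fields op=0x14:5|rd=1:2|pad=0:25 → word a2000000h → a2 00 00 00

A2 00 00 00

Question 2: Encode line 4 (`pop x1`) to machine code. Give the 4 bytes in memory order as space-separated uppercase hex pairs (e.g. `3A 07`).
4. pop fields op=0x14:5|rd=1:2|pad=0:25 → word a2000000h → a2 00 00 00

A2 00 00 00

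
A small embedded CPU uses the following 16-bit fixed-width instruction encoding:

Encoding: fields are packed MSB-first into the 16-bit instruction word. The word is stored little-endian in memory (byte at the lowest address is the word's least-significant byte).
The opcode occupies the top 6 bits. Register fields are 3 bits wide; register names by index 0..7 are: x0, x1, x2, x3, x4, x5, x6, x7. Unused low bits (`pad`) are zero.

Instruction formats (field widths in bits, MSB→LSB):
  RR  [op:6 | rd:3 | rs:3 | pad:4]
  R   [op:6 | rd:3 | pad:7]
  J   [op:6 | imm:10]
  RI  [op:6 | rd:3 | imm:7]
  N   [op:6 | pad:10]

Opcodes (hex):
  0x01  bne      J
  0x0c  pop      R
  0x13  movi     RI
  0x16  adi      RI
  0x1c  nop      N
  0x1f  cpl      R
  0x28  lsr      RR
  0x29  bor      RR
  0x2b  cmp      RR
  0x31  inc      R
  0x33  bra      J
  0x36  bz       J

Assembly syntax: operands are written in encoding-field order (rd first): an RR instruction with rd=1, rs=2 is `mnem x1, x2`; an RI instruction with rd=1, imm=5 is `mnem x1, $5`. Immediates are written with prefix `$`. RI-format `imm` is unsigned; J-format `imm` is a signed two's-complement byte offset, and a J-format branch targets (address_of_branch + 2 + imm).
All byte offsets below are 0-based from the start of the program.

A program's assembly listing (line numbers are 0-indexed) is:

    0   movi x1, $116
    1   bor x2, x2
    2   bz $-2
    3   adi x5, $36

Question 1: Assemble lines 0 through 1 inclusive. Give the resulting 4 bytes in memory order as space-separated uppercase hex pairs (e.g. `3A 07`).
line 0 (movi): pack op=0x13:6|rd=1:3|imm=116:7 = 0x4cf4; little→ f4 4c
line 1 (bor): pack op=0x29:6|rd=2:3|rs=2:3|pad=0:4 = 0xa520; little→ 20 a5

F4 4C 20 A5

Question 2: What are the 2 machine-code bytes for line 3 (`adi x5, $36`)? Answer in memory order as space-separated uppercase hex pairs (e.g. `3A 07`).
A4 5A

3. adi fields op=0x16:6|rd=5:3|imm=36:7 → word 5aa4h → a4 5a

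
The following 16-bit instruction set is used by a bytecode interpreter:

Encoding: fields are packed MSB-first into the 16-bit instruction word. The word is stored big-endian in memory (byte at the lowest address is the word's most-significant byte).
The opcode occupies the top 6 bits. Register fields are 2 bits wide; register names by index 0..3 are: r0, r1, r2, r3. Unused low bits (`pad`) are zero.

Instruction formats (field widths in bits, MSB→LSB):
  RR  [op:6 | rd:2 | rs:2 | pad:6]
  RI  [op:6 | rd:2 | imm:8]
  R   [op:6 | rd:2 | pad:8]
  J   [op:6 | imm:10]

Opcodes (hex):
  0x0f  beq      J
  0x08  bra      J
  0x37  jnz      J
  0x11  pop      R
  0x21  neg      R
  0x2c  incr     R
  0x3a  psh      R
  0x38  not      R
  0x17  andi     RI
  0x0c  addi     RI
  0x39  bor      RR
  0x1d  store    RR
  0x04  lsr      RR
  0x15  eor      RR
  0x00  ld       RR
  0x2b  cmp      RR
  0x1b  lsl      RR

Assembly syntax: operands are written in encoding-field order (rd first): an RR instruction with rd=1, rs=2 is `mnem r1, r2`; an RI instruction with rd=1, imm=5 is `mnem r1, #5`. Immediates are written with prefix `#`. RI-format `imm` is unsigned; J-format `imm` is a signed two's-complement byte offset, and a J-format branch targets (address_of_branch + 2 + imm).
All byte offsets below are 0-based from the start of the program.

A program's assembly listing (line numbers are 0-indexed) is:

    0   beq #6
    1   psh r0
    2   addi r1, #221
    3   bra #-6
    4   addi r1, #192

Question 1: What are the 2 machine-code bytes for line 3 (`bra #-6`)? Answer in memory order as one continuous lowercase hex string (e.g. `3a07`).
23fa

3. bra fields op=0x8:6|imm=-6:10 → word 23fah → 23 fa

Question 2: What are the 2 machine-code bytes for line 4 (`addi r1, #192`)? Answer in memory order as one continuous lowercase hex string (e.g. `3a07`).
31c0

L4: addi op=0xc:6|rd=1:2|imm=192:8 ⇒ 0x31c0 ⇒ big 31 c0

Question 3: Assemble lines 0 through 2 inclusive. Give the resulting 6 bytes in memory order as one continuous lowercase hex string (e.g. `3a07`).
3c06e80031dd

L0: beq op=0xf:6|imm=6:10 ⇒ 0x3c06 ⇒ big 3c 06
L1: psh op=0x3a:6|rd=0:2|pad=0:8 ⇒ 0xe800 ⇒ big e8 00
L2: addi op=0xc:6|rd=1:2|imm=221:8 ⇒ 0x31dd ⇒ big 31 dd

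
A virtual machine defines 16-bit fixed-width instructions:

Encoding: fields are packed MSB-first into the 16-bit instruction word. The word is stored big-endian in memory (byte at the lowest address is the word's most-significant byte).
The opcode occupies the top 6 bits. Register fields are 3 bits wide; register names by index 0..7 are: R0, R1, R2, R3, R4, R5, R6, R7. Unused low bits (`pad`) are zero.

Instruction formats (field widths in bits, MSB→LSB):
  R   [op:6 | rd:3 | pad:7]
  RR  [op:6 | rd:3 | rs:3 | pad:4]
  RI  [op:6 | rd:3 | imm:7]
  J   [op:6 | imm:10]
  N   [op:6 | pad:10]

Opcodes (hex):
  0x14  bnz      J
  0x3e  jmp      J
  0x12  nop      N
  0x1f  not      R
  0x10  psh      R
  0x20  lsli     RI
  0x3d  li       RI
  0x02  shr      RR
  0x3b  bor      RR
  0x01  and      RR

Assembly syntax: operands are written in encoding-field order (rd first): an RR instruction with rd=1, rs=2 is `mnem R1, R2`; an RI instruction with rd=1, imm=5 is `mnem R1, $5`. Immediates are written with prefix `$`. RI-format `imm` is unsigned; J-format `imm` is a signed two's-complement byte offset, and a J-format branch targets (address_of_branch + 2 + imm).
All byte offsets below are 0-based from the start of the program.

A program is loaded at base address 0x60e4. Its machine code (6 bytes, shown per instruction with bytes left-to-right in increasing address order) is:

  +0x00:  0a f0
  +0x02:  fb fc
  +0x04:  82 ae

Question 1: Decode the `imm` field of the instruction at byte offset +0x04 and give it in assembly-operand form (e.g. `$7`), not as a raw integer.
$46

[04] 82 ae → 0x82ae
  top 6b → 0x20 → lsli [RI]
  [9:7] rd=5 = R5
  [6:0] imm=46 = $46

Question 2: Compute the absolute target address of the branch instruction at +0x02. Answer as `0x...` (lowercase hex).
0x60e4

off 0x02: read fb fc as big → 0xfbfc
  top 6b → 0x3e → jmp [J]
  [9:0] imm=1020 (s10→-4) = $-4
  target = base 0x60e4 + off 0x02 + 2 + imm -4 = 0x60e4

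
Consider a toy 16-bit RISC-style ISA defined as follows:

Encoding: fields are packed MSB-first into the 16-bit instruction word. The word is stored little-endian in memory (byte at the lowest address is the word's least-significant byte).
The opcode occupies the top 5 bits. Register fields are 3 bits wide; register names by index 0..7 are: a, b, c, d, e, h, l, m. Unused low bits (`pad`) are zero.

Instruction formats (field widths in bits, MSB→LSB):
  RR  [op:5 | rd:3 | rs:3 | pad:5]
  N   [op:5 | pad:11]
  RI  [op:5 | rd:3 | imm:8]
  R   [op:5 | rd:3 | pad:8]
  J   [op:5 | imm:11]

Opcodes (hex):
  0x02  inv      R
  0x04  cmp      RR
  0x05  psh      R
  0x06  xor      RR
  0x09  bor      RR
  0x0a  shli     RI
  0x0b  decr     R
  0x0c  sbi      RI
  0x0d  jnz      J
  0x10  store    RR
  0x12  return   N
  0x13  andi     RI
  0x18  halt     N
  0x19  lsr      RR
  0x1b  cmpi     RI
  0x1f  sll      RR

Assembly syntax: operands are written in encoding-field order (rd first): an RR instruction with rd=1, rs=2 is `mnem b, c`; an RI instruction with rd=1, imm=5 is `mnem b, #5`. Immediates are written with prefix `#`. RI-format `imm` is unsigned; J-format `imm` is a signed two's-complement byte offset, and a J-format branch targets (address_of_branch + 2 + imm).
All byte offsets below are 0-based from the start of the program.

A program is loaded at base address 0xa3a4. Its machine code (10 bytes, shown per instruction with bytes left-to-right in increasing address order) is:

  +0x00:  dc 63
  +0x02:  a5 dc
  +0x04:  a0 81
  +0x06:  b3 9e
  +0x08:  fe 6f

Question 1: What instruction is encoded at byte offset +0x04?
store b, h

+0x04: a0 81 ⇒ word 0x81a0 (little)
  opcode bits[15:11]=0x10: store/RR
  rd: (w>>8)&0x7=0x1 → b
  rs: (w>>5)&0x7=0x5 → h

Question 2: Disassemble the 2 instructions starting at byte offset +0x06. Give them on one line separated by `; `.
andi l, #179; jnz #-2

+0x06: b3 9e ⇒ word 0x9eb3 (little)
  op=0x9eb3>>11=0x13 ⇒ andi (RI)
  rd@[10:8]=0x6 ⇒ l
  imm@[7:0]=0xb3 ⇒ #179
+0x08: fe 6f ⇒ word 0x6ffe (little)
  op=0x6ffe>>11=0xd ⇒ jnz (J)
  imm@[10:0]=0x7fe (s11→-2) ⇒ #-2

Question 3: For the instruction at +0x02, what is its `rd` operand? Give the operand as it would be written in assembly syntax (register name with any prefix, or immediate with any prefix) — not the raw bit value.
off 0x02: read a5 dc as little → 0xdca5
  opcode bits[15:11]=0x1b: cmpi/RI
  [10:8] rd=4 = e
  [7:0] imm=165 = #165

e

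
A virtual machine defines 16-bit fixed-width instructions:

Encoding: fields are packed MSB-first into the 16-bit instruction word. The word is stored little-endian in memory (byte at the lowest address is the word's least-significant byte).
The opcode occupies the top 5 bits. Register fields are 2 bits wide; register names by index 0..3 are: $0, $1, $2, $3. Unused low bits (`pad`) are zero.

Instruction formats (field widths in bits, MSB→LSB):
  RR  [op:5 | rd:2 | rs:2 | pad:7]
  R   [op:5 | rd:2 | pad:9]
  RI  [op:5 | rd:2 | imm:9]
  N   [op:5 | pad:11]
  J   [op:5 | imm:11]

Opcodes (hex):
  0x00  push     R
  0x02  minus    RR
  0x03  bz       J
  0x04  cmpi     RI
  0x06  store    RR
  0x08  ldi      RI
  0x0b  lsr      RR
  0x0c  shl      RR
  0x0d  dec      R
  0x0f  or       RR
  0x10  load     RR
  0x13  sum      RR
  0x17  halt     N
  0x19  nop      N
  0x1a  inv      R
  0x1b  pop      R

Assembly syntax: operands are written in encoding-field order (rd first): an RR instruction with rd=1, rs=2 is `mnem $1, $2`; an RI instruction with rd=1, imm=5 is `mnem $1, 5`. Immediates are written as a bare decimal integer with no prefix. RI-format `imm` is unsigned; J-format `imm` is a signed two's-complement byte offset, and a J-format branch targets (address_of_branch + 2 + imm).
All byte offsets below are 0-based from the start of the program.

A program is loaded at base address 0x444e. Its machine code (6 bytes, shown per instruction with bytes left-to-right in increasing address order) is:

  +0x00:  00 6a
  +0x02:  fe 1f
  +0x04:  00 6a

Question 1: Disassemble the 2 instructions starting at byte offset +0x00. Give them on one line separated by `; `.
@+00  little-endian(00 6a) = 0x6a00
  op=0x6a00>>11=0xd ⇒ dec (R)
  rd@[10:9]=0x1 ⇒ $1
@+02  little-endian(fe 1f) = 0x1ffe
  op=0x1ffe>>11=0x3 ⇒ bz (J)
  imm@[10:0]=0x7fe (s11→-2) ⇒ -2

dec $1; bz -2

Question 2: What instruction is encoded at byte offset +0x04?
dec $1

[04] 00 6a → 0x6a00
  op=0x6a00>>11=0xd ⇒ dec (R)
  rd: (w>>9)&0x3=0x1 → $1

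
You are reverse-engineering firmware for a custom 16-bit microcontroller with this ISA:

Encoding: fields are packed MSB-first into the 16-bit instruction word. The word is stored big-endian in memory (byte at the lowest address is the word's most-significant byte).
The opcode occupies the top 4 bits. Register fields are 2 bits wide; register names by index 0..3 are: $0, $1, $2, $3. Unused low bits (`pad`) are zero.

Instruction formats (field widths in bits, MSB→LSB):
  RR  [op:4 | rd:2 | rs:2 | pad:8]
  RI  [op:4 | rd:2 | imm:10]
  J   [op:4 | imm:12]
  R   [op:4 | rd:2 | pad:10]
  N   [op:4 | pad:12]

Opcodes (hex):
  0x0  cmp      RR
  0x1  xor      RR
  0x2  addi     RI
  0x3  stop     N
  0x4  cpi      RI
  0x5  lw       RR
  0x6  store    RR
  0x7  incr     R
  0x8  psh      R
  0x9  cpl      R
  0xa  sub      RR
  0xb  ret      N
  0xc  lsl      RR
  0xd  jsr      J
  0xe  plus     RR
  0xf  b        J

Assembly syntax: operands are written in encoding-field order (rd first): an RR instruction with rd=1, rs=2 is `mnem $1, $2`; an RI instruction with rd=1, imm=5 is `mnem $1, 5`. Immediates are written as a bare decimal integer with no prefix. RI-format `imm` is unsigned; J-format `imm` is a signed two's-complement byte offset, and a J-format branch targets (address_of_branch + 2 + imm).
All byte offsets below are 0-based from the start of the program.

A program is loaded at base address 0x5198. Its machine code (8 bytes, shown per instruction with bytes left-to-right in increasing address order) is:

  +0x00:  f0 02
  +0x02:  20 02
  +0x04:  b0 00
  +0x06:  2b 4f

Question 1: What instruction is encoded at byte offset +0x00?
off 0x00: read f0 02 as big → 0xf002
  op=0xf002>>12=0xf ⇒ b (J)
  imm: (w>>0)&0xfff=0x2 → 2

b 2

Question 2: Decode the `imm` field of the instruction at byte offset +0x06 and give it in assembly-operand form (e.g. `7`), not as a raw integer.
[06] 2b 4f → 0x2b4f
  top 4b → 0x2 → addi [RI]
  rd: (w>>10)&0x3=0x2 → $2
  imm: (w>>0)&0x3ff=0x34f → 847

847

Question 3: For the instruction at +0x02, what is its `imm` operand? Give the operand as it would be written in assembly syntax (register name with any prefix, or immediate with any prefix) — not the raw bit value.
2

[02] 20 02 → 0x2002
  op=0x2002>>12=0x2 ⇒ addi (RI)
  rd: (w>>10)&0x3=0x0 → $0
  imm: (w>>0)&0x3ff=0x2 → 2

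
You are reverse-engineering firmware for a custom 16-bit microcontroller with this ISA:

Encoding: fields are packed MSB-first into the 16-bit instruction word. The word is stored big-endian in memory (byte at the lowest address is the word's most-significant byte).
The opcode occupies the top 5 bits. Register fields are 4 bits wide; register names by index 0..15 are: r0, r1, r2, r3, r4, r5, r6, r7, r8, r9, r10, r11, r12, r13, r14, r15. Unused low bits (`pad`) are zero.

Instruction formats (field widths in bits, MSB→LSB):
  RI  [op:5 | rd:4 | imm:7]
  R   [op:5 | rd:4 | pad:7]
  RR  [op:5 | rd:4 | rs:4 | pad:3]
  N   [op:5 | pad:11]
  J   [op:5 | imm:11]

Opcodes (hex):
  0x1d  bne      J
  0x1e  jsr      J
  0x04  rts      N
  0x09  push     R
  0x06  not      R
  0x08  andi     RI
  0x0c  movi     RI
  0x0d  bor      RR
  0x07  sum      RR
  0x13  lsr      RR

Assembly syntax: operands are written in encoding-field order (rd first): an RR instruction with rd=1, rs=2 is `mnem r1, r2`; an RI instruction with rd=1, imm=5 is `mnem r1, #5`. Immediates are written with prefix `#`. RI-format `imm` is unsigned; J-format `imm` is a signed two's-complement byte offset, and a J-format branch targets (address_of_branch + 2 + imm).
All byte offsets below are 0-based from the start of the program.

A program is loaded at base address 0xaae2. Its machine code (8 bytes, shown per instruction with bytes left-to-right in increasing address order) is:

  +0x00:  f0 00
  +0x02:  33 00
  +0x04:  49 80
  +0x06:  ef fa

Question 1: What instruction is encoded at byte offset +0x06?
bne #-6

off 0x06: read ef fa as big → 0xeffa
  opcode bits[15:11]=0x1d: bne/J
  imm@[10:0]=0x7fa (s11→-6) ⇒ #-6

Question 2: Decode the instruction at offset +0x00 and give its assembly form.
[00] f0 00 → 0xf000
  op=0xf000>>11=0x1e ⇒ jsr (J)
  imm: (w>>0)&0x7ff=0x0 → #0

jsr #0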